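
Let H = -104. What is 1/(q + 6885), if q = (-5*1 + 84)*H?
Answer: -1/1331 ≈ -0.00075131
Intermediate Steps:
q = -8216 (q = (-5*1 + 84)*(-104) = (-5 + 84)*(-104) = 79*(-104) = -8216)
1/(q + 6885) = 1/(-8216 + 6885) = 1/(-1331) = -1/1331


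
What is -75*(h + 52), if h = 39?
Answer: -6825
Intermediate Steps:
-75*(h + 52) = -75*(39 + 52) = -75*91 = -6825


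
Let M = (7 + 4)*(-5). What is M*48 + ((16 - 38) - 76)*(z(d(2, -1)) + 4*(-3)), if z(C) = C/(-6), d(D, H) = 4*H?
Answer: -4588/3 ≈ -1529.3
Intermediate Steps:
M = -55 (M = 11*(-5) = -55)
z(C) = -C/6 (z(C) = C*(-1/6) = -C/6)
M*48 + ((16 - 38) - 76)*(z(d(2, -1)) + 4*(-3)) = -55*48 + ((16 - 38) - 76)*(-2*(-1)/3 + 4*(-3)) = -2640 + (-22 - 76)*(-1/6*(-4) - 12) = -2640 - 98*(2/3 - 12) = -2640 - 98*(-34/3) = -2640 + 3332/3 = -4588/3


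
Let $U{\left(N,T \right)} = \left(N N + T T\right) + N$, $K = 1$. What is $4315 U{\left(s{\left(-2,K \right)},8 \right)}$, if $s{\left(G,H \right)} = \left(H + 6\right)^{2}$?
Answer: $10847910$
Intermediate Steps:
$s{\left(G,H \right)} = \left(6 + H\right)^{2}$
$U{\left(N,T \right)} = N + N^{2} + T^{2}$ ($U{\left(N,T \right)} = \left(N^{2} + T^{2}\right) + N = N + N^{2} + T^{2}$)
$4315 U{\left(s{\left(-2,K \right)},8 \right)} = 4315 \left(\left(6 + 1\right)^{2} + \left(\left(6 + 1\right)^{2}\right)^{2} + 8^{2}\right) = 4315 \left(7^{2} + \left(7^{2}\right)^{2} + 64\right) = 4315 \left(49 + 49^{2} + 64\right) = 4315 \left(49 + 2401 + 64\right) = 4315 \cdot 2514 = 10847910$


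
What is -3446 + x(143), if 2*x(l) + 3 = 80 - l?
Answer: -3479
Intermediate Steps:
x(l) = 77/2 - l/2 (x(l) = -3/2 + (80 - l)/2 = -3/2 + (40 - l/2) = 77/2 - l/2)
-3446 + x(143) = -3446 + (77/2 - ½*143) = -3446 + (77/2 - 143/2) = -3446 - 33 = -3479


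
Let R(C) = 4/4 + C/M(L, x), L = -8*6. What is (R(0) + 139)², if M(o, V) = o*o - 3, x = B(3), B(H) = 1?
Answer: 19600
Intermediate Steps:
L = -48 (L = -4*12 = -48)
x = 1
M(o, V) = -3 + o² (M(o, V) = o² - 3 = -3 + o²)
R(C) = 1 + C/2301 (R(C) = 4/4 + C/(-3 + (-48)²) = 4*(¼) + C/(-3 + 2304) = 1 + C/2301)
(R(0) + 139)² = ((1 + (1/2301)*0) + 139)² = ((1 + 0) + 139)² = (1 + 139)² = 140² = 19600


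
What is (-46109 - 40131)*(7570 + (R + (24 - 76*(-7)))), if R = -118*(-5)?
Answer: -751667840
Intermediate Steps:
R = 590
(-46109 - 40131)*(7570 + (R + (24 - 76*(-7)))) = (-46109 - 40131)*(7570 + (590 + (24 - 76*(-7)))) = -86240*(7570 + (590 + (24 + 532))) = -86240*(7570 + (590 + 556)) = -86240*(7570 + 1146) = -86240*8716 = -751667840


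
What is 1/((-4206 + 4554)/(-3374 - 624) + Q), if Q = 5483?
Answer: 1999/10960343 ≈ 0.00018238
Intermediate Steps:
1/((-4206 + 4554)/(-3374 - 624) + Q) = 1/((-4206 + 4554)/(-3374 - 624) + 5483) = 1/(348/(-3998) + 5483) = 1/(348*(-1/3998) + 5483) = 1/(-174/1999 + 5483) = 1/(10960343/1999) = 1999/10960343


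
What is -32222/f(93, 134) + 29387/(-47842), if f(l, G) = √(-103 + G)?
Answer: -29387/47842 - 32222*√31/31 ≈ -5787.9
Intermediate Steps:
-32222/f(93, 134) + 29387/(-47842) = -32222/√(-103 + 134) + 29387/(-47842) = -32222*√31/31 + 29387*(-1/47842) = -32222*√31/31 - 29387/47842 = -29387/47842 - 32222*√31/31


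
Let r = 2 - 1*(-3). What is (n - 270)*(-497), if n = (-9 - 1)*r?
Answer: 159040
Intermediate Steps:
r = 5 (r = 2 + 3 = 5)
n = -50 (n = (-9 - 1)*5 = -10*5 = -50)
(n - 270)*(-497) = (-50 - 270)*(-497) = -320*(-497) = 159040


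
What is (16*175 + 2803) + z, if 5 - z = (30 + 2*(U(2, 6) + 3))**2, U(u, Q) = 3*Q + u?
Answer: -168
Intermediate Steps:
U(u, Q) = u + 3*Q
z = -5771 (z = 5 - (30 + 2*((2 + 3*6) + 3))**2 = 5 - (30 + 2*((2 + 18) + 3))**2 = 5 - (30 + 2*(20 + 3))**2 = 5 - (30 + 2*23)**2 = 5 - (30 + 46)**2 = 5 - 1*76**2 = 5 - 1*5776 = 5 - 5776 = -5771)
(16*175 + 2803) + z = (16*175 + 2803) - 5771 = (2800 + 2803) - 5771 = 5603 - 5771 = -168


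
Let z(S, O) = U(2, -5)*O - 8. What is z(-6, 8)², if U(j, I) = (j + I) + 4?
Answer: 0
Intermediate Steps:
U(j, I) = 4 + I + j (U(j, I) = (I + j) + 4 = 4 + I + j)
z(S, O) = -8 + O (z(S, O) = (4 - 5 + 2)*O - 8 = 1*O - 8 = O - 8 = -8 + O)
z(-6, 8)² = (-8 + 8)² = 0² = 0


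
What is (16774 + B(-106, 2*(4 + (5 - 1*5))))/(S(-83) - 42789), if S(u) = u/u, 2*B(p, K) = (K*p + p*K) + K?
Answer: -7965/21394 ≈ -0.37230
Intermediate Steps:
B(p, K) = K/2 + K*p (B(p, K) = ((K*p + p*K) + K)/2 = ((K*p + K*p) + K)/2 = (2*K*p + K)/2 = (K + 2*K*p)/2 = K/2 + K*p)
S(u) = 1
(16774 + B(-106, 2*(4 + (5 - 1*5))))/(S(-83) - 42789) = (16774 + (2*(4 + (5 - 1*5)))*(½ - 106))/(1 - 42789) = (16774 + (2*(4 + (5 - 5)))*(-211/2))/(-42788) = (16774 + (2*(4 + 0))*(-211/2))*(-1/42788) = (16774 + (2*4)*(-211/2))*(-1/42788) = (16774 + 8*(-211/2))*(-1/42788) = (16774 - 844)*(-1/42788) = 15930*(-1/42788) = -7965/21394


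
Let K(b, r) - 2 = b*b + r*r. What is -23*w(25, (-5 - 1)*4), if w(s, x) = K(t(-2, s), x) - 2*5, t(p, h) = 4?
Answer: -13432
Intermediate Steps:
K(b, r) = 2 + b**2 + r**2 (K(b, r) = 2 + (b*b + r*r) = 2 + (b**2 + r**2) = 2 + b**2 + r**2)
w(s, x) = 8 + x**2 (w(s, x) = (2 + 4**2 + x**2) - 2*5 = (2 + 16 + x**2) - 10 = (18 + x**2) - 10 = 8 + x**2)
-23*w(25, (-5 - 1)*4) = -23*(8 + ((-5 - 1)*4)**2) = -23*(8 + (-6*4)**2) = -23*(8 + (-24)**2) = -23*(8 + 576) = -23*584 = -13432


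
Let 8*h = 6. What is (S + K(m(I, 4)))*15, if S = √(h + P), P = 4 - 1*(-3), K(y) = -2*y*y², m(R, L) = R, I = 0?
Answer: 15*√31/2 ≈ 41.758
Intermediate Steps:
h = ¾ (h = (⅛)*6 = ¾ ≈ 0.75000)
K(y) = -2*y³
P = 7 (P = 4 + 3 = 7)
S = √31/2 (S = √(¾ + 7) = √(31/4) = √31/2 ≈ 2.7839)
(S + K(m(I, 4)))*15 = (√31/2 - 2*0³)*15 = (√31/2 - 2*0)*15 = (√31/2 + 0)*15 = (√31/2)*15 = 15*√31/2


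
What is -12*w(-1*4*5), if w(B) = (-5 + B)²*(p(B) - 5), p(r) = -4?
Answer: 67500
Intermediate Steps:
w(B) = -9*(-5 + B)² (w(B) = (-5 + B)²*(-4 - 5) = (-5 + B)²*(-9) = -9*(-5 + B)²)
-12*w(-1*4*5) = -(-108)*(-5 - 1*4*5)² = -(-108)*(-5 - 4*5)² = -(-108)*(-5 - 20)² = -(-108)*(-25)² = -(-108)*625 = -12*(-5625) = 67500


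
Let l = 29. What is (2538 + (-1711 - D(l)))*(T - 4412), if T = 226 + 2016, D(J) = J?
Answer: -1731660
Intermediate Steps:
T = 2242
(2538 + (-1711 - D(l)))*(T - 4412) = (2538 + (-1711 - 1*29))*(2242 - 4412) = (2538 + (-1711 - 29))*(-2170) = (2538 - 1740)*(-2170) = 798*(-2170) = -1731660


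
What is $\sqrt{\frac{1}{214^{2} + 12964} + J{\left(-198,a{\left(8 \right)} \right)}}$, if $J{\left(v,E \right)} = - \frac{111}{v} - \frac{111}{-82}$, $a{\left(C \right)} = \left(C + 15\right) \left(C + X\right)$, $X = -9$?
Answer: $\frac{\sqrt{3024858089034210}}{39751140} \approx 1.3836$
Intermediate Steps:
$a{\left(C \right)} = \left(-9 + C\right) \left(15 + C\right)$ ($a{\left(C \right)} = \left(C + 15\right) \left(C - 9\right) = \left(15 + C\right) \left(-9 + C\right) = \left(-9 + C\right) \left(15 + C\right)$)
$J{\left(v,E \right)} = \frac{111}{82} - \frac{111}{v}$ ($J{\left(v,E \right)} = - \frac{111}{v} - - \frac{111}{82} = - \frac{111}{v} + \frac{111}{82} = \frac{111}{82} - \frac{111}{v}$)
$\sqrt{\frac{1}{214^{2} + 12964} + J{\left(-198,a{\left(8 \right)} \right)}} = \sqrt{\frac{1}{214^{2} + 12964} + \left(\frac{111}{82} - \frac{111}{-198}\right)} = \sqrt{\frac{1}{45796 + 12964} + \left(\frac{111}{82} - - \frac{37}{66}\right)} = \sqrt{\frac{1}{58760} + \left(\frac{111}{82} + \frac{37}{66}\right)} = \sqrt{\frac{1}{58760} + \frac{2590}{1353}} = \sqrt{\frac{152189753}{79502280}} = \frac{\sqrt{3024858089034210}}{39751140}$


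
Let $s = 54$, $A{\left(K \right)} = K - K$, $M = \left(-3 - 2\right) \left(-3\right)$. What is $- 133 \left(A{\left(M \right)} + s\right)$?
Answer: $-7182$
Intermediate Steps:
$M = 15$ ($M = \left(-5\right) \left(-3\right) = 15$)
$A{\left(K \right)} = 0$
$- 133 \left(A{\left(M \right)} + s\right) = - 133 \left(0 + 54\right) = \left(-133\right) 54 = -7182$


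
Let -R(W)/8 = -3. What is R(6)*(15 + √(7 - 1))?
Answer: 360 + 24*√6 ≈ 418.79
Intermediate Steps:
R(W) = 24 (R(W) = -8*(-3) = 24)
R(6)*(15 + √(7 - 1)) = 24*(15 + √(7 - 1)) = 24*(15 + √6) = 360 + 24*√6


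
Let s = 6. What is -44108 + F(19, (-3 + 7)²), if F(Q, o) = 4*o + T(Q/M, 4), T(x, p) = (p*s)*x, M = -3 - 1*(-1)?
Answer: -44272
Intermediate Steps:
M = -2 (M = -3 + 1 = -2)
T(x, p) = 6*p*x (T(x, p) = (p*6)*x = (6*p)*x = 6*p*x)
F(Q, o) = -12*Q + 4*o (F(Q, o) = 4*o + 6*4*(Q/(-2)) = 4*o + 6*4*(Q*(-½)) = 4*o + 6*4*(-Q/2) = 4*o - 12*Q = -12*Q + 4*o)
-44108 + F(19, (-3 + 7)²) = -44108 + (-12*19 + 4*(-3 + 7)²) = -44108 + (-228 + 4*4²) = -44108 + (-228 + 4*16) = -44108 + (-228 + 64) = -44108 - 164 = -44272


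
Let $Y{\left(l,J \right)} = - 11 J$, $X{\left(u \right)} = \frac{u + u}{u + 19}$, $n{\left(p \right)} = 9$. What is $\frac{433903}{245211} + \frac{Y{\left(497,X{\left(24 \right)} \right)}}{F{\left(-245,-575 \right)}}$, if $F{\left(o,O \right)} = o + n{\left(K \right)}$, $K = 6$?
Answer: $\frac{1133179763}{622100307} \approx 1.8215$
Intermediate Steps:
$F{\left(o,O \right)} = 9 + o$ ($F{\left(o,O \right)} = o + 9 = 9 + o$)
$X{\left(u \right)} = \frac{2 u}{19 + u}$
$\frac{433903}{245211} + \frac{Y{\left(497,X{\left(24 \right)} \right)}}{F{\left(-245,-575 \right)}} = \frac{433903}{245211} + \frac{\left(-11\right) 2 \cdot 24 \frac{1}{19 + 24}}{9 - 245} = 433903 \cdot \frac{1}{245211} + \frac{\left(-11\right) 2 \cdot 24 \cdot \frac{1}{43}}{-236} = \frac{433903}{245211} + - 11 \cdot 2 \cdot 24 \cdot \frac{1}{43} \left(- \frac{1}{236}\right) = \frac{433903}{245211} + \left(-11\right) \frac{48}{43} \left(- \frac{1}{236}\right) = \frac{433903}{245211} - - \frac{132}{2537} = \frac{433903}{245211} + \frac{132}{2537} = \frac{1133179763}{622100307}$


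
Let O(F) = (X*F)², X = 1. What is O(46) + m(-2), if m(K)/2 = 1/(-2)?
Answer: 2115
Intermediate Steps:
m(K) = -1 (m(K) = 2/(-2) = 2*(-½) = -1)
O(F) = F² (O(F) = (1*F)² = F²)
O(46) + m(-2) = 46² - 1 = 2116 - 1 = 2115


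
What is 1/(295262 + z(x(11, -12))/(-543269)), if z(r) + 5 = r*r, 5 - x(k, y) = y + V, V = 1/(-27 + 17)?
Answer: 54326900/16040669119059 ≈ 3.3868e-6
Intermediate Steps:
V = -1/10 (V = 1/(-10) = -1/10 ≈ -0.10000)
x(k, y) = 51/10 - y (x(k, y) = 5 - (y - 1/10) = 5 - (-1/10 + y) = 5 + (1/10 - y) = 51/10 - y)
z(r) = -5 + r**2 (z(r) = -5 + r*r = -5 + r**2)
1/(295262 + z(x(11, -12))/(-543269)) = 1/(295262 + (-5 + (51/10 - 1*(-12))**2)/(-543269)) = 1/(295262 + (-5 + (51/10 + 12)**2)*(-1/543269)) = 1/(295262 + (-5 + (171/10)**2)*(-1/543269)) = 1/(295262 + (-5 + 29241/100)*(-1/543269)) = 1/(295262 + (28741/100)*(-1/543269)) = 1/(295262 - 28741/54326900) = 1/(16040669119059/54326900) = 54326900/16040669119059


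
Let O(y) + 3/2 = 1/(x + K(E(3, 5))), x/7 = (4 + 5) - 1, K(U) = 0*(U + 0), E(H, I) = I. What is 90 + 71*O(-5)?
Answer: -853/56 ≈ -15.232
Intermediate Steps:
K(U) = 0 (K(U) = 0*U = 0)
x = 56 (x = 7*((4 + 5) - 1) = 7*(9 - 1) = 7*8 = 56)
O(y) = -83/56 (O(y) = -3/2 + 1/(56 + 0) = -3/2 + 1/56 = -83/56)
90 + 71*O(-5) = 90 + 71*(-83/56) = 90 - 5893/56 = -853/56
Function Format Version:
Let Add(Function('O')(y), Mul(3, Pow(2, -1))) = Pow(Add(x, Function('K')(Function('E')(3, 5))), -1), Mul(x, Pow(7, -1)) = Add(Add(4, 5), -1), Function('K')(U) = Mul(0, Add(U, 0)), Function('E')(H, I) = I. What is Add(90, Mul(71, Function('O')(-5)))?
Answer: Rational(-853, 56) ≈ -15.232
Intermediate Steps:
Function('K')(U) = 0 (Function('K')(U) = Mul(0, U) = 0)
x = 56 (x = Mul(7, Add(Add(4, 5), -1)) = Mul(7, Add(9, -1)) = Mul(7, 8) = 56)
Function('O')(y) = Rational(-83, 56) (Function('O')(y) = Add(Rational(-3, 2), Pow(Add(56, 0), -1)) = Add(Rational(-3, 2), Pow(56, -1)) = Add(Rational(-3, 2), Rational(1, 56)) = Rational(-83, 56))
Add(90, Mul(71, Function('O')(-5))) = Add(90, Mul(71, Rational(-83, 56))) = Add(90, Rational(-5893, 56)) = Rational(-853, 56)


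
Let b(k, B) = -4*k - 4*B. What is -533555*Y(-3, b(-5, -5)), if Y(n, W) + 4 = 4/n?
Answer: 8536880/3 ≈ 2.8456e+6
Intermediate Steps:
b(k, B) = -4*B - 4*k
Y(n, W) = -4 + 4/n
-533555*Y(-3, b(-5, -5)) = -533555*(-4 + 4/(-3)) = -533555*(-4 + 4*(-1/3)) = -533555*(-4 - 4/3) = -533555*(-16/3) = 8536880/3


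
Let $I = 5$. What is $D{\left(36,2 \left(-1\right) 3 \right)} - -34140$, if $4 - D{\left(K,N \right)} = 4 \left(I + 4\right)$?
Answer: $34108$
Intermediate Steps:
$D{\left(K,N \right)} = -32$ ($D{\left(K,N \right)} = 4 - 4 \left(5 + 4\right) = 4 - 4 \cdot 9 = 4 - 36 = -32$)
$D{\left(36,2 \left(-1\right) 3 \right)} - -34140 = -32 - -34140 = -32 + 34140 = 34108$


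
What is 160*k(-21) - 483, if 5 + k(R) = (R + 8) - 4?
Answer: -4003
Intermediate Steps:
k(R) = -1 + R (k(R) = -5 + ((R + 8) - 4) = -5 + ((8 + R) - 4) = -5 + (4 + R) = -1 + R)
160*k(-21) - 483 = 160*(-1 - 21) - 483 = 160*(-22) - 483 = -3520 - 483 = -4003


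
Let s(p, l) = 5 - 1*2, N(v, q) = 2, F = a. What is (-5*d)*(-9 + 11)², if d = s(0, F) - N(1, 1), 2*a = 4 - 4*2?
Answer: -20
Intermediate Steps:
a = -2 (a = (4 - 4*2)/2 = (4 - 8)/2 = (½)*(-4) = -2)
F = -2
s(p, l) = 3 (s(p, l) = 5 - 2 = 3)
d = 1 (d = 3 - 1*2 = 3 - 2 = 1)
(-5*d)*(-9 + 11)² = (-5*1)*(-9 + 11)² = -5*2² = -5*4 = -20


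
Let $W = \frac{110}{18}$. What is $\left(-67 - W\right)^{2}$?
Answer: $\frac{432964}{81} \approx 5345.2$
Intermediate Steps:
$W = \frac{55}{9}$ ($W = 110 \cdot \frac{1}{18} = \frac{55}{9} \approx 6.1111$)
$\left(-67 - W\right)^{2} = \left(-67 - \frac{55}{9}\right)^{2} = \left(- \frac{658}{9}\right)^{2} = \frac{432964}{81}$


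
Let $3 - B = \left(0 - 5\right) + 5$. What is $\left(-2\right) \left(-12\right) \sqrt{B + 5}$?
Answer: $48 \sqrt{2} \approx 67.882$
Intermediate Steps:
$B = 3$ ($B = 3 - \left(\left(0 - 5\right) + 5\right) = 3 - \left(-5 + 5\right) = 3 - 0 = 3 + 0 = 3$)
$\left(-2\right) \left(-12\right) \sqrt{B + 5} = \left(-2\right) \left(-12\right) \sqrt{3 + 5} = 24 \sqrt{8} = 24 \cdot 2 \sqrt{2} = 48 \sqrt{2}$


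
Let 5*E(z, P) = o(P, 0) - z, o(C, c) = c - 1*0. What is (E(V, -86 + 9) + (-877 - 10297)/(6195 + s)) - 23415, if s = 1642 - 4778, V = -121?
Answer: -357818156/15295 ≈ -23394.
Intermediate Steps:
o(C, c) = c (o(C, c) = c + 0 = c)
s = -3136
E(z, P) = -z/5 (E(z, P) = (0 - z)/5 = (-z)/5 = -z/5)
(E(V, -86 + 9) + (-877 - 10297)/(6195 + s)) - 23415 = (-⅕*(-121) + (-877 - 10297)/(6195 - 3136)) - 23415 = (121/5 - 11174/3059) - 23415 = 314269/15295 - 23415 = -357818156/15295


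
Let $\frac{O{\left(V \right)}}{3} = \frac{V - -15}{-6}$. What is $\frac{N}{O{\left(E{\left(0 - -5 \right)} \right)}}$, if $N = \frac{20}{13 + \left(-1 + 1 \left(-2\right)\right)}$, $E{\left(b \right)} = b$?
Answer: $- \frac{1}{5} \approx -0.2$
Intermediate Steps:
$N = 2$ ($N = \frac{20}{13 - 3} = \frac{20}{10} = 20 \cdot \frac{1}{10} = 2$)
$O{\left(V \right)} = - \frac{15}{2} - \frac{V}{2}$ ($O{\left(V \right)} = 3 \frac{V - -15}{-6} = 3 \left(V + 15\right) \left(- \frac{1}{6}\right) = 3 \left(15 + V\right) \left(- \frac{1}{6}\right) = 3 \left(- \frac{5}{2} - \frac{V}{6}\right) = - \frac{15}{2} - \frac{V}{2}$)
$\frac{N}{O{\left(E{\left(0 - -5 \right)} \right)}} = \frac{2}{- \frac{15}{2} - \frac{0 - -5}{2}} = \frac{2}{- \frac{15}{2} - \frac{0 + 5}{2}} = \frac{2}{- \frac{15}{2} - \frac{5}{2}} = \frac{2}{-10} = 2 \left(- \frac{1}{10}\right) = - \frac{1}{5}$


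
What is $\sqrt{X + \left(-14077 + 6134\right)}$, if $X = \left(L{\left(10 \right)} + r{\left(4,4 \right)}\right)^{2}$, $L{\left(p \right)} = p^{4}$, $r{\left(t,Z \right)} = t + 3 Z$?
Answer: $\sqrt{100312313} \approx 10016.0$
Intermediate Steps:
$X = 100320256$ ($X = \left(10^{4} + \left(4 + 3 \cdot 4\right)\right)^{2} = \left(10000 + \left(4 + 12\right)\right)^{2} = \left(10000 + 16\right)^{2} = 10016^{2} = 100320256$)
$\sqrt{X + \left(-14077 + 6134\right)} = \sqrt{100320256 + \left(-14077 + 6134\right)} = \sqrt{100320256 - 7943} = \sqrt{100312313}$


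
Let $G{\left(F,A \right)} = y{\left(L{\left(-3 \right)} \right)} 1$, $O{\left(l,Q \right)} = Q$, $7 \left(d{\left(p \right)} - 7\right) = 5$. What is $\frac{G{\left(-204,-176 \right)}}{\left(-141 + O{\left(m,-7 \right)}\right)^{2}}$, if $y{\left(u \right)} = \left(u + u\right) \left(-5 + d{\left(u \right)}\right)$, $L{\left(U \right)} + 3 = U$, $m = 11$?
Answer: $- \frac{57}{38332} \approx -0.001487$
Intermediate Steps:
$d{\left(p \right)} = \frac{54}{7}$ ($d{\left(p \right)} = 7 + \frac{1}{7} \cdot 5 = 7 + \frac{5}{7} = \frac{54}{7}$)
$L{\left(U \right)} = -3 + U$
$y{\left(u \right)} = \frac{38 u}{7}$ ($y{\left(u \right)} = \left(u + u\right) \left(-5 + \frac{54}{7}\right) = 2 u \frac{19}{7} = \frac{38 u}{7}$)
$G{\left(F,A \right)} = - \frac{228}{7}$ ($G{\left(F,A \right)} = \frac{38 \left(-3 - 3\right)}{7} \cdot 1 = \frac{38}{7} \left(-6\right) 1 = \left(- \frac{228}{7}\right) 1 = - \frac{228}{7}$)
$\frac{G{\left(-204,-176 \right)}}{\left(-141 + O{\left(m,-7 \right)}\right)^{2}} = - \frac{228}{7 \left(-141 - 7\right)^{2}} = - \frac{228}{7 \left(-148\right)^{2}} = - \frac{228}{7 \cdot 21904} = \left(- \frac{228}{7}\right) \frac{1}{21904} = - \frac{57}{38332}$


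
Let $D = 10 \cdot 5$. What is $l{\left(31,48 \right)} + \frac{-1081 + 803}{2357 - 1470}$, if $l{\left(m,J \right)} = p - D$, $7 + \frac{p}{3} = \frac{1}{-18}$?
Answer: $- \frac{380417}{5322} \approx -71.48$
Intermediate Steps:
$p = - \frac{127}{6}$ ($p = -21 + \frac{3}{-18} = -21 + 3 \left(- \frac{1}{18}\right) = -21 - \frac{1}{6} = - \frac{127}{6} \approx -21.167$)
$D = 50$
$l{\left(m,J \right)} = - \frac{427}{6}$ ($l{\left(m,J \right)} = - \frac{127}{6} - 50 = - \frac{427}{6}$)
$l{\left(31,48 \right)} + \frac{-1081 + 803}{2357 - 1470} = - \frac{427}{6} + \frac{-1081 + 803}{2357 - 1470} = - \frac{427}{6} - \frac{278}{887} = - \frac{380417}{5322}$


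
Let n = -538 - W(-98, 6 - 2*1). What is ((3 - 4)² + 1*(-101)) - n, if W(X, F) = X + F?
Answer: 344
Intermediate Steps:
W(X, F) = F + X
n = -444 (n = -538 - ((6 - 2*1) - 98) = -538 - ((6 - 2) - 98) = -538 - (4 - 98) = -538 - 1*(-94) = -538 + 94 = -444)
((3 - 4)² + 1*(-101)) - n = ((3 - 4)² + 1*(-101)) - 1*(-444) = ((-1)² - 101) + 444 = (1 - 101) + 444 = -100 + 444 = 344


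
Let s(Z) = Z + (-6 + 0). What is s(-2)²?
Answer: 64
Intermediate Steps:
s(Z) = -6 + Z (s(Z) = Z - 6 = -6 + Z)
s(-2)² = (-6 - 2)² = (-8)² = 64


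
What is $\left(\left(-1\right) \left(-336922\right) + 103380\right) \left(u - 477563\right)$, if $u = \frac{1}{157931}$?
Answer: $- \frac{33208458391529904}{157931} \approx -2.1027 \cdot 10^{11}$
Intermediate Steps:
$u = \frac{1}{157931} \approx 6.3319 \cdot 10^{-6}$
$\left(\left(-1\right) \left(-336922\right) + 103380\right) \left(u - 477563\right) = \left(\left(-1\right) \left(-336922\right) + 103380\right) \left(\frac{1}{157931} - 477563\right) = \left(336922 + 103380\right) \left(- \frac{75422002152}{157931}\right) = 440302 \left(- \frac{75422002152}{157931}\right) = - \frac{33208458391529904}{157931}$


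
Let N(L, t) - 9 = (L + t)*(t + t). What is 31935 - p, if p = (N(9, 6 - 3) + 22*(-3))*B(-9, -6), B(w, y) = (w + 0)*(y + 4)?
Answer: 31665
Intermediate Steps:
B(w, y) = w*(4 + y)
N(L, t) = 9 + 2*t*(L + t) (N(L, t) = 9 + (L + t)*(t + t) = 9 + (L + t)*(2*t) = 9 + 2*t*(L + t))
p = 270 (p = ((9 + 2*(6 - 3)² + 2*9*(6 - 3)) + 22*(-3))*(-9*(4 - 6)) = ((9 + 2*3² + 2*9*3) - 66)*(-9*(-2)) = ((9 + 2*9 + 54) - 66)*18 = ((9 + 18 + 54) - 66)*18 = (81 - 66)*18 = 15*18 = 270)
31935 - p = 31935 - 1*270 = 31935 - 270 = 31665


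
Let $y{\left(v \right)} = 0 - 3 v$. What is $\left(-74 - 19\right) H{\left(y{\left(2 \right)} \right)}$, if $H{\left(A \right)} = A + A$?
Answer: $1116$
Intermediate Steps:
$y{\left(v \right)} = - 3 v$
$H{\left(A \right)} = 2 A$
$\left(-74 - 19\right) H{\left(y{\left(2 \right)} \right)} = \left(-74 - 19\right) 2 \left(\left(-3\right) 2\right) = \left(-74 - 19\right) 2 \left(-6\right) = \left(-93\right) \left(-12\right) = 1116$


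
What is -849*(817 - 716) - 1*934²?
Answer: -958105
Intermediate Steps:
-849*(817 - 716) - 1*934² = -849*101 - 1*872356 = -85749 - 872356 = -958105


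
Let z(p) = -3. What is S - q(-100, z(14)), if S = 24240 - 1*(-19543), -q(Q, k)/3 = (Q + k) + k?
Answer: 43465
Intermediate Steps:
q(Q, k) = -6*k - 3*Q (q(Q, k) = -3*((Q + k) + k) = -3*(Q + 2*k) = -6*k - 3*Q)
S = 43783 (S = 24240 + 19543 = 43783)
S - q(-100, z(14)) = 43783 - (-6*(-3) - 3*(-100)) = 43783 - (18 + 300) = 43783 - 1*318 = 43783 - 318 = 43465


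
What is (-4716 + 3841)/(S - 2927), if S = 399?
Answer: 875/2528 ≈ 0.34612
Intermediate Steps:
(-4716 + 3841)/(S - 2927) = (-4716 + 3841)/(399 - 2927) = -875/(-2528) = -875*(-1/2528) = 875/2528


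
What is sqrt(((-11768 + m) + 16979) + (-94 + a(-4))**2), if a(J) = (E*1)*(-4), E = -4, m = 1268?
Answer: sqrt(12563) ≈ 112.08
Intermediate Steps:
a(J) = 16 (a(J) = -4*1*(-4) = -4*(-4) = 16)
sqrt(((-11768 + m) + 16979) + (-94 + a(-4))**2) = sqrt(((-11768 + 1268) + 16979) + (-94 + 16)**2) = sqrt((-10500 + 16979) + (-78)**2) = sqrt(6479 + 6084) = sqrt(12563)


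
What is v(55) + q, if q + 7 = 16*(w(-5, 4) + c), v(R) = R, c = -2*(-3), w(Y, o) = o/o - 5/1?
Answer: 80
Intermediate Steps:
w(Y, o) = -4 (w(Y, o) = 1 - 5*1 = 1 - 5 = -4)
c = 6
q = 25 (q = -7 + 16*(-4 + 6) = -7 + 16*2 = -7 + 32 = 25)
v(55) + q = 55 + 25 = 80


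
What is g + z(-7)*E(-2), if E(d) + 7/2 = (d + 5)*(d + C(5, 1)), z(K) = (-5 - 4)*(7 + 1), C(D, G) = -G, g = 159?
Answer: 1059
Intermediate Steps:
z(K) = -72 (z(K) = -9*8 = -72)
E(d) = -7/2 + (-1 + d)*(5 + d) (E(d) = -7/2 + (d + 5)*(d - 1*1) = -7/2 + (5 + d)*(d - 1) = -7/2 + (5 + d)*(-1 + d) = -7/2 + (-1 + d)*(5 + d))
g + z(-7)*E(-2) = 159 - 72*(-17/2 + (-2)² + 4*(-2)) = 159 - 72*(-17/2 + 4 - 8) = 159 - 72*(-25/2) = 159 + 900 = 1059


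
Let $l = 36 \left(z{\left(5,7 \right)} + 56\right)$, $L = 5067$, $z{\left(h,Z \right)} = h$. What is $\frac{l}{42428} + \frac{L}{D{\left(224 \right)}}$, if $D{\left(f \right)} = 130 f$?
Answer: $\frac{69732549}{308875840} \approx 0.22576$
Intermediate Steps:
$l = 2196$ ($l = 36 \left(5 + 56\right) = 36 \cdot 61 = 2196$)
$\frac{l}{42428} + \frac{L}{D{\left(224 \right)}} = \frac{2196}{42428} + \frac{5067}{130 \cdot 224} = 2196 \cdot \frac{1}{42428} + \frac{5067}{29120} = \frac{549}{10607} + 5067 \cdot \frac{1}{29120} = \frac{549}{10607} + \frac{5067}{29120} = \frac{69732549}{308875840}$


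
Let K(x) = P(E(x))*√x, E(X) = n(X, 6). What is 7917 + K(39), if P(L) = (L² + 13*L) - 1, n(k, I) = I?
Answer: 7917 + 113*√39 ≈ 8622.7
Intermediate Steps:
E(X) = 6
P(L) = -1 + L² + 13*L
K(x) = 113*√x (K(x) = (-1 + 6² + 13*6)*√x = (-1 + 36 + 78)*√x = 113*√x)
7917 + K(39) = 7917 + 113*√39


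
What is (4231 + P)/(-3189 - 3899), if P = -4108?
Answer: -123/7088 ≈ -0.017353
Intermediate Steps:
(4231 + P)/(-3189 - 3899) = (4231 - 4108)/(-3189 - 3899) = 123/(-7088) = 123*(-1/7088) = -123/7088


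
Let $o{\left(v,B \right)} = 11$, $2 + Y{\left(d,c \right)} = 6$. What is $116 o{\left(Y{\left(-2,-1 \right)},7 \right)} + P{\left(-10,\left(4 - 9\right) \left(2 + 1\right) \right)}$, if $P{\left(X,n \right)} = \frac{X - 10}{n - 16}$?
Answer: $\frac{39576}{31} \approx 1276.6$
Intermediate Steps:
$Y{\left(d,c \right)} = 4$ ($Y{\left(d,c \right)} = -2 + 6 = 4$)
$P{\left(X,n \right)} = \frac{-10 + X}{-16 + n}$
$116 o{\left(Y{\left(-2,-1 \right)},7 \right)} + P{\left(-10,\left(4 - 9\right) \left(2 + 1\right) \right)} = 116 \cdot 11 + \frac{-10 - 10}{-16 + \left(4 - 9\right) \left(2 + 1\right)} = 1276 + \frac{1}{-16 - 15} \left(-20\right) = 1276 + \frac{1}{-31} \left(-20\right) = 1276 - - \frac{20}{31} = 1276 + \frac{20}{31} = \frac{39576}{31}$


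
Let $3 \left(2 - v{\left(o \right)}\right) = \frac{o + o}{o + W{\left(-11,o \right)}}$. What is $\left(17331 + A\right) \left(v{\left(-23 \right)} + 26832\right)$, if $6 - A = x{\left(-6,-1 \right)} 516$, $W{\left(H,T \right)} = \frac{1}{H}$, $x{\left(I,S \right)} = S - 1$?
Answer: $\frac{62598496623}{127} \approx 4.929 \cdot 10^{8}$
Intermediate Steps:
$x{\left(I,S \right)} = -1 + S$ ($x{\left(I,S \right)} = S - 1 = -1 + S$)
$v{\left(o \right)} = 2 - \frac{2 o}{3 \left(- \frac{1}{11} + o\right)}$ ($v{\left(o \right)} = 2 - \frac{\left(o + o\right) \frac{1}{o + \frac{1}{-11}}}{3} = 2 - \frac{2 o \frac{1}{o - \frac{1}{11}}}{3} = 2 - \frac{2 o \frac{1}{- \frac{1}{11} + o}}{3} = 2 - \frac{2 o}{3 \left(- \frac{1}{11} + o\right)}$)
$A = 1038$ ($A = 6 - \left(-1 - 1\right) 516 = 6 - \left(-2\right) 516 = 6 - -1032 = 6 + 1032 = 1038$)
$\left(17331 + A\right) \left(v{\left(-23 \right)} + 26832\right) = \left(17331 + 1038\right) \left(\frac{2 \left(-3 + 22 \left(-23\right)\right)}{3 \left(-1 + 11 \left(-23\right)\right)} + 26832\right) = 18369 \left(\frac{2 \left(-3 - 506\right)}{3 \left(-1 - 253\right)} + 26832\right) = 18369 \left(\frac{2}{3} \frac{1}{-254} \left(-509\right) + 26832\right) = 18369 \left(\frac{2}{3} \left(- \frac{1}{254}\right) \left(-509\right) + 26832\right) = 18369 \left(\frac{509}{381} + 26832\right) = 18369 \cdot \frac{10223501}{381} = \frac{62598496623}{127}$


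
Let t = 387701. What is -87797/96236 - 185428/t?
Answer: -51883833705/37310793436 ≈ -1.3906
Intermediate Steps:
-87797/96236 - 185428/t = -87797/96236 - 185428/387701 = -51883833705/37310793436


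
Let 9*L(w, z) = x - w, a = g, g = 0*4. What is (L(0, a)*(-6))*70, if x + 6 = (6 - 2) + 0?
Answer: 280/3 ≈ 93.333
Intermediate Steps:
g = 0
a = 0
x = -2 (x = -6 + ((6 - 2) + 0) = -6 + (4 + 0) = -6 + 4 = -2)
L(w, z) = -2/9 - w/9 (L(w, z) = (-2 - w)/9 = -2/9 - w/9)
(L(0, a)*(-6))*70 = ((-2/9 - ⅑*0)*(-6))*70 = ((-2/9 + 0)*(-6))*70 = -2/9*(-6)*70 = (4/3)*70 = 280/3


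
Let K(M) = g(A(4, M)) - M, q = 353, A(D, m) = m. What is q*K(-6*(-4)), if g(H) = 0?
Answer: -8472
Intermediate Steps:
K(M) = -M (K(M) = 0 - M = -M)
q*K(-6*(-4)) = 353*(-(-6)*(-4)) = 353*(-1*24) = 353*(-24) = -8472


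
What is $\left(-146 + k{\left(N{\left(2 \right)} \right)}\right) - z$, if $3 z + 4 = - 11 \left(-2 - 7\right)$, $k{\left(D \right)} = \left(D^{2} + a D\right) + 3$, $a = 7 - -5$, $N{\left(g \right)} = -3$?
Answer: $- \frac{605}{3} \approx -201.67$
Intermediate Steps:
$a = 12$ ($a = 7 + 5 = 12$)
$k{\left(D \right)} = 3 + D^{2} + 12 D$ ($k{\left(D \right)} = \left(D^{2} + 12 D\right) + 3 = 3 + D^{2} + 12 D$)
$z = \frac{95}{3}$ ($z = - \frac{4}{3} + \frac{\left(-11\right) \left(-2 - 7\right)}{3} = - \frac{4}{3} + \frac{\left(-11\right) \left(-9\right)}{3} = - \frac{4}{3} + \frac{1}{3} \cdot 99 = - \frac{4}{3} + 33 = \frac{95}{3} \approx 31.667$)
$\left(-146 + k{\left(N{\left(2 \right)} \right)}\right) - z = \left(-146 + \left(3 + \left(-3\right)^{2} + 12 \left(-3\right)\right)\right) - \frac{95}{3} = \left(-146 + \left(3 + 9 - 36\right)\right) - \frac{95}{3} = \left(-146 - 24\right) - \frac{95}{3} = -170 - \frac{95}{3} = - \frac{605}{3}$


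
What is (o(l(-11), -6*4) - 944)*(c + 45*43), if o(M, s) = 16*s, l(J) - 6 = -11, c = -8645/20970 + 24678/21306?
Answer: -19142363128312/7446447 ≈ -2.5707e+6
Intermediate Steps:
c = 11110243/14892894 (c = -8645*1/20970 + 24678*(1/21306) = -1729/4194 + 4113/3551 = 11110243/14892894 ≈ 0.74601)
l(J) = -5 (l(J) = 6 - 11 = -5)
(o(l(-11), -6*4) - 944)*(c + 45*43) = (16*(-6*4) - 944)*(11110243/14892894 + 45*43) = (16*(-24) - 944)*(11110243/14892894 + 1935) = (-384 - 944)*(28828860133/14892894) = -1328*28828860133/14892894 = -19142363128312/7446447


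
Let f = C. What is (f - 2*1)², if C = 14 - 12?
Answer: 0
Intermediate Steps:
C = 2
f = 2
(f - 2*1)² = (2 - 2*1)² = (2 - 2)² = 0² = 0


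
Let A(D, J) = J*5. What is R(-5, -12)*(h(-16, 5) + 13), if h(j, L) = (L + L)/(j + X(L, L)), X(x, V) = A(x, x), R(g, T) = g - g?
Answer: 0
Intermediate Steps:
A(D, J) = 5*J
R(g, T) = 0
X(x, V) = 5*x
h(j, L) = 2*L/(j + 5*L) (h(j, L) = (L + L)/(j + 5*L) = (2*L)/(j + 5*L) = 2*L/(j + 5*L))
R(-5, -12)*(h(-16, 5) + 13) = 0*(2*5/(-16 + 5*5) + 13) = 0*(2*5/(-16 + 25) + 13) = 0*(2*5/9 + 13) = 0*(2*5*(⅑) + 13) = 0*(10/9 + 13) = 0*(127/9) = 0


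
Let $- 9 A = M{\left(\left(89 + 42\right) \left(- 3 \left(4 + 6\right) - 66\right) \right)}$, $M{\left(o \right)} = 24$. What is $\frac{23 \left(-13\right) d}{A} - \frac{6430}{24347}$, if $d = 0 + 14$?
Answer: $\frac{152849093}{97388} \approx 1569.5$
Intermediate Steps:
$A = - \frac{8}{3}$ ($A = \left(- \frac{1}{9}\right) 24 = - \frac{8}{3} \approx -2.6667$)
$d = 14$
$\frac{23 \left(-13\right) d}{A} - \frac{6430}{24347} = \frac{23 \left(-13\right) 14}{- \frac{8}{3}} - \frac{6430}{24347} = \left(-299\right) 14 \left(- \frac{3}{8}\right) - \frac{6430}{24347} = \left(-4186\right) \left(- \frac{3}{8}\right) - \frac{6430}{24347} = \frac{6279}{4} - \frac{6430}{24347} = \frac{152849093}{97388}$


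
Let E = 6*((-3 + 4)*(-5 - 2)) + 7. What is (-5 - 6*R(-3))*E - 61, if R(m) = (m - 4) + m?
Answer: -1986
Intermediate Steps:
R(m) = -4 + 2*m (R(m) = (-4 + m) + m = -4 + 2*m)
E = -35 (E = 6*(1*(-7)) + 7 = 6*(-7) + 7 = -42 + 7 = -35)
(-5 - 6*R(-3))*E - 61 = (-5 - 6*(-4 + 2*(-3)))*(-35) - 61 = (-5 - 6*(-4 - 6))*(-35) - 61 = (-5 - 6*(-10))*(-35) - 61 = (-5 + 60)*(-35) - 61 = 55*(-35) - 61 = -1925 - 61 = -1986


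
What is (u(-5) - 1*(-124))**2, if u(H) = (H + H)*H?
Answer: 30276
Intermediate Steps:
u(H) = 2*H**2 (u(H) = (2*H)*H = 2*H**2)
(u(-5) - 1*(-124))**2 = (2*(-5)**2 - 1*(-124))**2 = (2*25 + 124)**2 = (50 + 124)**2 = 174**2 = 30276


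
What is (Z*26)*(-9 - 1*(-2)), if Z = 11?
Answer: -2002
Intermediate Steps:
(Z*26)*(-9 - 1*(-2)) = (11*26)*(-9 - 1*(-2)) = 286*(-9 + 2) = 286*(-7) = -2002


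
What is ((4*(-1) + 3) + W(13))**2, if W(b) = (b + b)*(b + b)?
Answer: 455625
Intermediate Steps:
W(b) = 4*b**2 (W(b) = (2*b)*(2*b) = 4*b**2)
((4*(-1) + 3) + W(13))**2 = ((4*(-1) + 3) + 4*13**2)**2 = ((-4 + 3) + 4*169)**2 = (-1 + 676)**2 = 675**2 = 455625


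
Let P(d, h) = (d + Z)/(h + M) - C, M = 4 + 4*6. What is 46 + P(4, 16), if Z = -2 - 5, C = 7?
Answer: 1713/44 ≈ 38.932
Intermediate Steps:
Z = -7
M = 28 (M = 4 + 24 = 28)
P(d, h) = -7 + (-7 + d)/(28 + h) (P(d, h) = (d - 7)/(h + 28) - 1*7 = (-7 + d)/(28 + h) - 7 = -7 + (-7 + d)/(28 + h))
46 + P(4, 16) = 46 + (-203 + 4 - 7*16)/(28 + 16) = 46 + (-203 + 4 - 112)/44 = 46 + (1/44)*(-311) = 46 - 311/44 = 1713/44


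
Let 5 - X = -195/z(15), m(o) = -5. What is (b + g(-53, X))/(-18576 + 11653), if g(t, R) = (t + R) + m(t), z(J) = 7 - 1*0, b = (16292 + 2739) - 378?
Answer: -130395/48461 ≈ -2.6907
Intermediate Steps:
b = 18653 (b = 19031 - 378 = 18653)
z(J) = 7 (z(J) = 7 + 0 = 7)
X = 230/7 (X = 5 - (-195)/7 = 5 - 1*(-195/7) = 5 + 195/7 = 230/7 ≈ 32.857)
g(t, R) = -5 + R + t (g(t, R) = (t + R) - 5 = (R + t) - 5 = -5 + R + t)
(b + g(-53, X))/(-18576 + 11653) = (18653 + (-5 + 230/7 - 53))/(-18576 + 11653) = (18653 - 176/7)/(-6923) = (130395/7)*(-1/6923) = -130395/48461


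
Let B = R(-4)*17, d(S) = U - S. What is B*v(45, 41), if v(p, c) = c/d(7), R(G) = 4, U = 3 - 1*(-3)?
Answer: -2788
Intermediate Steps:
U = 6 (U = 3 + 3 = 6)
d(S) = 6 - S
v(p, c) = -c (v(p, c) = c/(6 - 1*7) = c/(6 - 7) = c/(-1) = c*(-1) = -c)
B = 68 (B = 4*17 = 68)
B*v(45, 41) = 68*(-1*41) = 68*(-41) = -2788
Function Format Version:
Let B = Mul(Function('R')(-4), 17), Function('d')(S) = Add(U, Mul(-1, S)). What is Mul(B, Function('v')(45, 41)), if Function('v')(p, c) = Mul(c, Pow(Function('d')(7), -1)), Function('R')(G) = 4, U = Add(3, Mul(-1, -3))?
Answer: -2788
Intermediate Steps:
U = 6 (U = Add(3, 3) = 6)
Function('d')(S) = Add(6, Mul(-1, S))
Function('v')(p, c) = Mul(-1, c) (Function('v')(p, c) = Mul(c, Pow(Add(6, Mul(-1, 7)), -1)) = Mul(c, Pow(Add(6, -7), -1)) = Mul(c, Pow(-1, -1)) = Mul(c, -1) = Mul(-1, c))
B = 68 (B = Mul(4, 17) = 68)
Mul(B, Function('v')(45, 41)) = Mul(68, Mul(-1, 41)) = Mul(68, -41) = -2788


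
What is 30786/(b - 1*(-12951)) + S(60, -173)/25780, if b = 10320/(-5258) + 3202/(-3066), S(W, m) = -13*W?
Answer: 78949071682878/33632419848661 ≈ 2.3474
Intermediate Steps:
b = -12119309/4030257 (b = 10320*(-1/5258) + 3202*(-1/3066) = -5160/2629 - 1601/1533 = -12119309/4030257 ≈ -3.0071)
30786/(b - 1*(-12951)) + S(60, -173)/25780 = 30786/(-12119309/4030257 - 1*(-12951)) - 13*60/25780 = 30786/(-12119309/4030257 + 12951) - 780*1/25780 = 30786/(52183739098/4030257) - 39/1289 = 30786*(4030257/52183739098) - 39/1289 = 62037746001/26091869549 - 39/1289 = 78949071682878/33632419848661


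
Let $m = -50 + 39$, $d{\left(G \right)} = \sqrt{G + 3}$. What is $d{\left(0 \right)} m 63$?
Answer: $- 693 \sqrt{3} \approx -1200.3$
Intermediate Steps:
$d{\left(G \right)} = \sqrt{3 + G}$
$m = -11$
$d{\left(0 \right)} m 63 = \sqrt{3 + 0} \left(-11\right) 63 = \sqrt{3} \left(-11\right) 63 = - 11 \sqrt{3} \cdot 63 = - 693 \sqrt{3}$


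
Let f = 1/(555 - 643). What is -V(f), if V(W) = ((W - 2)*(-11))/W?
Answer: 1947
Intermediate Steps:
f = -1/88 (f = 1/(-88) = -1/88 ≈ -0.011364)
V(W) = (22 - 11*W)/W (V(W) = ((-2 + W)*(-11))/W = (22 - 11*W)/W)
-V(f) = -(-11 + 22/(-1/88)) = -(-11 + 22*(-88)) = -(-11 - 1936) = -1*(-1947) = 1947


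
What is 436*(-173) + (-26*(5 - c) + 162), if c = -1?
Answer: -75422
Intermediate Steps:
436*(-173) + (-26*(5 - c) + 162) = 436*(-173) + (-26*(5 - 1*(-1)) + 162) = -75428 + (-26*(5 + 1) + 162) = -75428 + (-26*6 + 162) = -75428 + (-156 + 162) = -75428 + 6 = -75422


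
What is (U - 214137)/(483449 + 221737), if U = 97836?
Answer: -38767/235062 ≈ -0.16492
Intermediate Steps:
(U - 214137)/(483449 + 221737) = (97836 - 214137)/(483449 + 221737) = -116301/705186 = -116301*1/705186 = -38767/235062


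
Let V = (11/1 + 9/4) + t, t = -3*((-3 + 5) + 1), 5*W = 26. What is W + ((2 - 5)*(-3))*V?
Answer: 869/20 ≈ 43.450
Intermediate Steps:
W = 26/5 (W = (⅕)*26 = 26/5 ≈ 5.2000)
t = -9 (t = -3*(2 + 1) = -3*3 = -9)
V = 17/4 (V = (11/1 + 9/4) - 9 = (11*1 + 9*(¼)) - 9 = (11 + 9/4) - 9 = 53/4 - 9 = 17/4 ≈ 4.2500)
W + ((2 - 5)*(-3))*V = 26/5 + ((2 - 5)*(-3))*(17/4) = 26/5 - 3*(-3)*(17/4) = 26/5 + 9*(17/4) = 26/5 + 153/4 = 869/20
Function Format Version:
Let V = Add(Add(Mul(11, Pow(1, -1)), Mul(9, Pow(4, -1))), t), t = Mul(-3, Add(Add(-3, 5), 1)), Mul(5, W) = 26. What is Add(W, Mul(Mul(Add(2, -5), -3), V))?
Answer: Rational(869, 20) ≈ 43.450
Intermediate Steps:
W = Rational(26, 5) (W = Mul(Rational(1, 5), 26) = Rational(26, 5) ≈ 5.2000)
t = -9 (t = Mul(-3, Add(2, 1)) = Mul(-3, 3) = -9)
V = Rational(17, 4) (V = Add(Add(Mul(11, Pow(1, -1)), Mul(9, Pow(4, -1))), -9) = Add(Add(Mul(11, 1), Mul(9, Rational(1, 4))), -9) = Add(Add(11, Rational(9, 4)), -9) = Add(Rational(53, 4), -9) = Rational(17, 4) ≈ 4.2500)
Add(W, Mul(Mul(Add(2, -5), -3), V)) = Add(Rational(26, 5), Mul(Mul(Add(2, -5), -3), Rational(17, 4))) = Add(Rational(26, 5), Mul(Mul(-3, -3), Rational(17, 4))) = Add(Rational(26, 5), Mul(9, Rational(17, 4))) = Add(Rational(26, 5), Rational(153, 4)) = Rational(869, 20)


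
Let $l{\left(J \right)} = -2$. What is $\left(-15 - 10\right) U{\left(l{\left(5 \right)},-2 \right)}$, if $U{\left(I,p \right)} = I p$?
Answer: $-100$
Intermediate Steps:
$\left(-15 - 10\right) U{\left(l{\left(5 \right)},-2 \right)} = \left(-15 - 10\right) \left(\left(-2\right) \left(-2\right)\right) = \left(-25\right) 4 = -100$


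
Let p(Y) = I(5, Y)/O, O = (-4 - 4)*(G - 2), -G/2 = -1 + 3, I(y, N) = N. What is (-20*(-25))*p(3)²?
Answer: 125/64 ≈ 1.9531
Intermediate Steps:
G = -4 (G = -2*(-1 + 3) = -2*2 = -4)
O = 48 (O = (-4 - 4)*(-4 - 2) = -8*(-6) = 48)
p(Y) = Y/48
(-20*(-25))*p(3)² = (-20*(-25))*((1/48)*3)² = 500*(1/16)² = 500*(1/256) = 125/64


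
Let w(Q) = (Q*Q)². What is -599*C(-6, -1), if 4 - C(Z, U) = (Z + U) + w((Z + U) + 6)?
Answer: -5990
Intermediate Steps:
w(Q) = Q⁴ (w(Q) = (Q²)² = Q⁴)
C(Z, U) = 4 - U - Z - (6 + U + Z)⁴ (C(Z, U) = 4 - ((Z + U) + ((Z + U) + 6)⁴) = 4 - ((U + Z) + ((U + Z) + 6)⁴) = 4 - ((U + Z) + (6 + U + Z)⁴) = 4 - (U + Z + (6 + U + Z)⁴) = 4 + (-U - Z - (6 + U + Z)⁴) = 4 - U - Z - (6 + U + Z)⁴)
-599*C(-6, -1) = -599*(4 - 1*(-1) - 1*(-6) - (6 - 1 - 6)⁴) = -599*(4 + 1 + 6 - 1*(-1)⁴) = -599*(4 + 1 + 6 - 1*1) = -599*(4 + 1 + 6 - 1) = -599*10 = -5990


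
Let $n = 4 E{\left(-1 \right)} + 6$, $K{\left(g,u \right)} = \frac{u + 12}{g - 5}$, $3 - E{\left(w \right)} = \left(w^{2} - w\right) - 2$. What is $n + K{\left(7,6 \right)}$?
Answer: $27$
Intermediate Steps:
$E{\left(w \right)} = 5 + w - w^{2}$ ($E{\left(w \right)} = 3 - \left(\left(w^{2} - w\right) - 2\right) = 3 - \left(-2 + w^{2} - w\right) = 3 + \left(2 + w - w^{2}\right) = 5 + w - w^{2}$)
$K{\left(g,u \right)} = \frac{12 + u}{-5 + g}$
$n = 18$ ($n = 4 \left(5 - 1 - \left(-1\right)^{2}\right) + 6 = 4 \left(5 - 1 - 1\right) + 6 = 4 \cdot 3 + 6 = 12 + 6 = 18$)
$n + K{\left(7,6 \right)} = 18 + \frac{12 + 6}{-5 + 7} = 18 + \frac{1}{2} \cdot 18 = 18 + 9 = 27$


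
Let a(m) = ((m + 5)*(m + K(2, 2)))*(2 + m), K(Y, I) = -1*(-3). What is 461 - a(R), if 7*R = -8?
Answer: 156017/343 ≈ 454.86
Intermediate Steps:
R = -8/7 (R = (⅐)*(-8) = -8/7 ≈ -1.1429)
K(Y, I) = 3
a(m) = (2 + m)*(3 + m)*(5 + m) (a(m) = ((m + 5)*(m + 3))*(2 + m) = ((5 + m)*(3 + m))*(2 + m) = ((3 + m)*(5 + m))*(2 + m) = (2 + m)*(3 + m)*(5 + m))
461 - a(R) = 461 - (30 + (-8/7)³ + 10*(-8/7)² + 31*(-8/7)) = 461 - (30 - 512/343 + 10*(64/49) - 248/7) = 461 - (30 - 512/343 + 640/49 - 248/7) = 461 - 1*2106/343 = 461 - 2106/343 = 156017/343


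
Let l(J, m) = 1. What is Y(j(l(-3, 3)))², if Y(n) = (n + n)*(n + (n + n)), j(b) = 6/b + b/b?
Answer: 86436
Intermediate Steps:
j(b) = 1 + 6/b (j(b) = 6/b + 1 = 1 + 6/b)
Y(n) = 6*n² (Y(n) = (2*n)*(n + 2*n) = (2*n)*(3*n) = 6*n²)
Y(j(l(-3, 3)))² = (6*((6 + 1)/1)²)² = (6*(1*7)²)² = (6*7²)² = (6*49)² = 294² = 86436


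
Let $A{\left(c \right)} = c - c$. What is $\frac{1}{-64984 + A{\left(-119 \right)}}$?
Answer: $- \frac{1}{64984} \approx -1.5388 \cdot 10^{-5}$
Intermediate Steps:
$A{\left(c \right)} = 0$
$\frac{1}{-64984 + A{\left(-119 \right)}} = \frac{1}{-64984 + 0} = \frac{1}{-64984} = - \frac{1}{64984}$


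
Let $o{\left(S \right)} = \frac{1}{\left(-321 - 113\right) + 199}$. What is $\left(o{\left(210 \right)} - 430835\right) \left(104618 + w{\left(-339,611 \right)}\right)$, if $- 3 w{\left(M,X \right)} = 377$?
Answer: $- \frac{10579454395934}{235} \approx -4.5019 \cdot 10^{10}$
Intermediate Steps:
$w{\left(M,X \right)} = - \frac{377}{3}$ ($w{\left(M,X \right)} = \left(- \frac{1}{3}\right) 377 = - \frac{377}{3}$)
$o{\left(S \right)} = - \frac{1}{235}$ ($o{\left(S \right)} = \frac{1}{-434 + 199} = \frac{1}{-235} = - \frac{1}{235}$)
$\left(o{\left(210 \right)} - 430835\right) \left(104618 + w{\left(-339,611 \right)}\right) = \left(- \frac{1}{235} - 430835\right) \left(104618 - \frac{377}{3}\right) = \left(- \frac{101246226}{235}\right) \frac{313477}{3} = - \frac{10579454395934}{235}$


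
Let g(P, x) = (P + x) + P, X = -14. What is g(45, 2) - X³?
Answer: 2836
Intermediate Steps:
g(P, x) = x + 2*P
g(45, 2) - X³ = (2 + 2*45) - 1*(-14)³ = (2 + 90) - 1*(-2744) = 92 + 2744 = 2836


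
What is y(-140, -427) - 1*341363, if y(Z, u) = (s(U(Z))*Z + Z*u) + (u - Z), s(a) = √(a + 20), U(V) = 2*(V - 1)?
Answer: -281870 - 140*I*√262 ≈ -2.8187e+5 - 2266.1*I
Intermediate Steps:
U(V) = -2 + 2*V (U(V) = 2*(-1 + V) = -2 + 2*V)
s(a) = √(20 + a)
y(Z, u) = u - Z + Z*u + Z*√(18 + 2*Z) (y(Z, u) = (√(20 + (-2 + 2*Z))*Z + Z*u) + (u - Z) = (√(18 + 2*Z)*Z + Z*u) + (u - Z) = (Z*√(18 + 2*Z) + Z*u) + (u - Z) = (Z*u + Z*√(18 + 2*Z)) + (u - Z) = u - Z + Z*u + Z*√(18 + 2*Z))
y(-140, -427) - 1*341363 = (-427 - 1*(-140) - 140*(-427) - 140*√(18 + 2*(-140))) - 1*341363 = (-427 + 140 + 59780 - 140*√(18 - 280)) - 341363 = (-427 + 140 + 59780 - 140*I*√262) - 341363 = (59493 - 140*I*√262) - 341363 = -281870 - 140*I*√262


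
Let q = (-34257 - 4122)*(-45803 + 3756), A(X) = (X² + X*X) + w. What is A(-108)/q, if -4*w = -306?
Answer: 15603/1075814542 ≈ 1.4503e-5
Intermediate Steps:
w = 153/2 (w = -¼*(-306) = 153/2 ≈ 76.500)
A(X) = 153/2 + 2*X² (A(X) = (X² + X*X) + 153/2 = (X² + X²) + 153/2 = 2*X² + 153/2 = 153/2 + 2*X²)
q = 1613721813 (q = -38379*(-42047) = 1613721813)
A(-108)/q = (153/2 + 2*(-108)²)/1613721813 = (153/2 + 2*11664)*(1/1613721813) = (153/2 + 23328)*(1/1613721813) = (46809/2)*(1/1613721813) = 15603/1075814542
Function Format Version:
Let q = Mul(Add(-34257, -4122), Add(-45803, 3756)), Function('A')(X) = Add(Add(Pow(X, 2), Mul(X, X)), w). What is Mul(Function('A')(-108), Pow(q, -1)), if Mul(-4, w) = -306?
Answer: Rational(15603, 1075814542) ≈ 1.4503e-5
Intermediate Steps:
w = Rational(153, 2) (w = Mul(Rational(-1, 4), -306) = Rational(153, 2) ≈ 76.500)
Function('A')(X) = Add(Rational(153, 2), Mul(2, Pow(X, 2))) (Function('A')(X) = Add(Add(Pow(X, 2), Mul(X, X)), Rational(153, 2)) = Add(Add(Pow(X, 2), Pow(X, 2)), Rational(153, 2)) = Add(Mul(2, Pow(X, 2)), Rational(153, 2)) = Add(Rational(153, 2), Mul(2, Pow(X, 2))))
q = 1613721813 (q = Mul(-38379, -42047) = 1613721813)
Mul(Function('A')(-108), Pow(q, -1)) = Mul(Add(Rational(153, 2), Mul(2, Pow(-108, 2))), Pow(1613721813, -1)) = Mul(Add(Rational(153, 2), Mul(2, 11664)), Rational(1, 1613721813)) = Mul(Add(Rational(153, 2), 23328), Rational(1, 1613721813)) = Mul(Rational(46809, 2), Rational(1, 1613721813)) = Rational(15603, 1075814542)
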